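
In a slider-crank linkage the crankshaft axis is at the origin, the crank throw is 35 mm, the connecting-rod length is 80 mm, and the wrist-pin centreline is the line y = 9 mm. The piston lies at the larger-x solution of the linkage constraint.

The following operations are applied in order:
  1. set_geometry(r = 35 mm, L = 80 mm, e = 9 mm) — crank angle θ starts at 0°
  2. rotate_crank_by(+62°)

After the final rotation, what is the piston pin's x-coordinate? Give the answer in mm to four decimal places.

93.3747

set_geometry: r = 35 mm, L = 80 mm, e = 9 mm; θ ← 0°
rotate_crank_by(+62°): θ ← 0° +62° = 62°
crank pin P = (r cos θ, r sin θ) = (16.431505, 30.903166)
h = r sin θ − e = 30.903166 − 9 = 21.903166
x = r cos θ + √(L² − h²) = 16.431505 + √(6400.0 − 479.7487) = 16.431505 + 76.943169 = 93.374674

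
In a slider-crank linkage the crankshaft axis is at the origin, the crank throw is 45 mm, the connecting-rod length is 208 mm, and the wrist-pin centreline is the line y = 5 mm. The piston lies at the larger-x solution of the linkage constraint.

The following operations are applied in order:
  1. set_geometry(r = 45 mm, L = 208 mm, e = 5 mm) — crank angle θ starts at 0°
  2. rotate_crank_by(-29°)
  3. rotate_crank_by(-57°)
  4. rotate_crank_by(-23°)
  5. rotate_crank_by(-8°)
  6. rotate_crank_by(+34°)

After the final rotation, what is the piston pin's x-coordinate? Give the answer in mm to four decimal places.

set_geometry: r = 45 mm, L = 208 mm, e = 5 mm; θ ← 0°
rotate_crank_by(-29°): θ ← 0° -29° = -29°
rotate_crank_by(-57°): θ ← -29° -57° = -86°
rotate_crank_by(-23°): θ ← -86° -23° = -109°
rotate_crank_by(-8°): θ ← -109° -8° = -117°
rotate_crank_by(+34°): θ ← -117° +34° = -83°
crank pin P = (r cos θ, r sin θ) = (5.484120, -44.664577)
h = r sin θ − e = -44.664577 − 5 = -49.664577
x = r cos θ + √(L² − h²) = 5.484120 + √(43264.0 − 2466.5702) = 5.484120 + 201.983736 = 207.467857

207.4679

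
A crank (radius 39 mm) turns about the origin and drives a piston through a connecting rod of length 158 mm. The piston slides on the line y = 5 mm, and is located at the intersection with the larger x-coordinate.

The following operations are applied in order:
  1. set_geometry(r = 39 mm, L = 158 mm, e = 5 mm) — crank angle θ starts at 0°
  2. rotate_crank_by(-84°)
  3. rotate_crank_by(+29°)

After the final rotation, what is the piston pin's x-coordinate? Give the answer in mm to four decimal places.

set_geometry: r = 39 mm, L = 158 mm, e = 5 mm; θ ← 0°
rotate_crank_by(-84°): θ ← 0° -84° = -84°
rotate_crank_by(+29°): θ ← -84° +29° = -55°
crank pin P = (r cos θ, r sin θ) = (22.369481, -31.946930)
h = r sin θ − e = -31.946930 − 5 = -36.946930
x = r cos θ + √(L² − h²) = 22.369481 + √(24964.0 − 1365.0756) = 22.369481 + 153.619414 = 175.988895

175.9889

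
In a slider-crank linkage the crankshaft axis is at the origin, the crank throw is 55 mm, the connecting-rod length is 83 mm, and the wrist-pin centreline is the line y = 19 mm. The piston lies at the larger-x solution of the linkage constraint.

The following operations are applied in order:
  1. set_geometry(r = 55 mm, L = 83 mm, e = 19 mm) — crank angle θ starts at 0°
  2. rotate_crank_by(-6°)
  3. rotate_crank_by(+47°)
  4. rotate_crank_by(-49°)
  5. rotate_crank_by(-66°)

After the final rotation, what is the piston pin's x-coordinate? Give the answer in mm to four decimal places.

56.6786

set_geometry: r = 55 mm, L = 83 mm, e = 19 mm; θ ← 0°
rotate_crank_by(-6°): θ ← 0° -6° = -6°
rotate_crank_by(+47°): θ ← -6° +47° = 41°
rotate_crank_by(-49°): θ ← 41° -49° = -8°
rotate_crank_by(-66°): θ ← -8° -66° = -74°
crank pin P = (r cos θ, r sin θ) = (15.160055, -52.869393)
h = r sin θ − e = -52.869393 − 19 = -71.869393
x = r cos θ + √(L² − h²) = 15.160055 + √(6889.0 − 5165.2097) = 15.160055 + 41.518554 = 56.678608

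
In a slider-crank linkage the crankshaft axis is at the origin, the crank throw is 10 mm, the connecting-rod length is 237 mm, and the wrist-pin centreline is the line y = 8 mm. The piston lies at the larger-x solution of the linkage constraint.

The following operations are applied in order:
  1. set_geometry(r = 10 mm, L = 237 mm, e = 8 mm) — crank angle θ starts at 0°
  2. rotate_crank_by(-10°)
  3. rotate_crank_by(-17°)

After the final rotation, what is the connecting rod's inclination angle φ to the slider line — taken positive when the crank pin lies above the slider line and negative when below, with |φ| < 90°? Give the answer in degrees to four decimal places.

set_geometry: r = 10 mm, L = 237 mm, e = 8 mm; θ ← 0°
rotate_crank_by(-10°): θ ← 0° -10° = -10°
rotate_crank_by(-17°): θ ← -10° -17° = -27°
crank pin P = (r cos θ, r sin θ) = (8.910065, -4.539905)
h = r sin θ − e = -4.539905 − 8 = -12.539905
sin φ = h / L = -12.539905 / 237 = -0.05291099
φ = arcsin(-0.05291099) = -3.032993°

-3.0330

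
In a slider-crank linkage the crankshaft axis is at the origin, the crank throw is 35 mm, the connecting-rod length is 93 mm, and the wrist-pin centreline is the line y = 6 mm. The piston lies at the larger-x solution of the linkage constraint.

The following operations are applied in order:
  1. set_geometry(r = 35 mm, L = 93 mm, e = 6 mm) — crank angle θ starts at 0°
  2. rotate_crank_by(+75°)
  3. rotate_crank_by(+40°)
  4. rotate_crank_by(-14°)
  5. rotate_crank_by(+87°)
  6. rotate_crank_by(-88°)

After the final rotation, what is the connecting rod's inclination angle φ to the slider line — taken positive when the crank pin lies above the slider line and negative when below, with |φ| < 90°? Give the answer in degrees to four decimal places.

17.8250

set_geometry: r = 35 mm, L = 93 mm, e = 6 mm; θ ← 0°
rotate_crank_by(+75°): θ ← 0° +75° = 75°
rotate_crank_by(+40°): θ ← 75° +40° = 115°
rotate_crank_by(-14°): θ ← 115° -14° = 101°
rotate_crank_by(+87°): θ ← 101° +87° = 188°
rotate_crank_by(-88°): θ ← 188° -88° = 100°
crank pin P = (r cos θ, r sin θ) = (-6.077686, 34.468271)
h = r sin θ − e = 34.468271 − 6 = 28.468271
sin φ = h / L = 28.468271 / 93 = 0.30611044
φ = arcsin(0.30611044) = 17.824983°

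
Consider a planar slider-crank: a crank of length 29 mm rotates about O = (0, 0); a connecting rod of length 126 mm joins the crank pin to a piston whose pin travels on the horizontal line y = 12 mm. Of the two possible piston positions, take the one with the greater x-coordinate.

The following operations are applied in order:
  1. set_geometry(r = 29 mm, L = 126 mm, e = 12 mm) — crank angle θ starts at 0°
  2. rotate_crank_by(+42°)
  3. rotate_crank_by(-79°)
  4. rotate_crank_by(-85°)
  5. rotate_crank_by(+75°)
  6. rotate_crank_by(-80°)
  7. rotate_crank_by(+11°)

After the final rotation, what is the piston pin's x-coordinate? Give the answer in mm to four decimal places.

107.3999

set_geometry: r = 29 mm, L = 126 mm, e = 12 mm; θ ← 0°
rotate_crank_by(+42°): θ ← 0° +42° = 42°
rotate_crank_by(-79°): θ ← 42° -79° = -37°
rotate_crank_by(-85°): θ ← -37° -85° = -122°
rotate_crank_by(+75°): θ ← -122° +75° = -47°
rotate_crank_by(-80°): θ ← -47° -80° = -127°
rotate_crank_by(+11°): θ ← -127° +11° = -116°
crank pin P = (r cos θ, r sin θ) = (-12.712763, -26.065027)
h = r sin θ − e = -26.065027 − 12 = -38.065027
x = r cos θ + √(L² − h²) = -12.712763 + √(15876.0 − 1448.9463) = -12.712763 + 120.112671 = 107.399908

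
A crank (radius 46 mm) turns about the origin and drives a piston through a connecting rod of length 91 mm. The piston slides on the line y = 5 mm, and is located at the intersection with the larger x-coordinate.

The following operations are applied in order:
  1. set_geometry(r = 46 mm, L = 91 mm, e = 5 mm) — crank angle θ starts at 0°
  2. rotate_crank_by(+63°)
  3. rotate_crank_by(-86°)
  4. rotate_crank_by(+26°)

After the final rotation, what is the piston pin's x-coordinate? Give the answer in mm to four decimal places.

136.9000

set_geometry: r = 46 mm, L = 91 mm, e = 5 mm; θ ← 0°
rotate_crank_by(+63°): θ ← 0° +63° = 63°
rotate_crank_by(-86°): θ ← 63° -86° = -23°
rotate_crank_by(+26°): θ ← -23° +26° = 3°
crank pin P = (r cos θ, r sin θ) = (45.936959, 2.407454)
h = r sin θ − e = 2.407454 − 5 = -2.592546
x = r cos θ + √(L² − h²) = 45.936959 + √(8281.0 − 6.7213) = 45.936959 + 90.963062 = 136.900021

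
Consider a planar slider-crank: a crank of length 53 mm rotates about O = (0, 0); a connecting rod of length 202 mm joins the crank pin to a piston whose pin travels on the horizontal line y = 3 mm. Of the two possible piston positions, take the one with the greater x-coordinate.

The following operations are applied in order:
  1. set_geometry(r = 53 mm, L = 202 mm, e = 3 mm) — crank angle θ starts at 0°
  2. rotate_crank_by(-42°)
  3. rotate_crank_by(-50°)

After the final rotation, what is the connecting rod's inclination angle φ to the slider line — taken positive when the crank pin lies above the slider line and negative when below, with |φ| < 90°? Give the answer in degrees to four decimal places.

set_geometry: r = 53 mm, L = 202 mm, e = 3 mm; θ ← 0°
rotate_crank_by(-42°): θ ← 0° -42° = -42°
rotate_crank_by(-50°): θ ← -42° -50° = -92°
crank pin P = (r cos θ, r sin θ) = (-1.849673, -52.967714)
h = r sin θ − e = -52.967714 − 3 = -55.967714
sin φ = h / L = -55.967714 / 202 = -0.27706789
φ = arcsin(-0.27706789) = -16.085285°

-16.0853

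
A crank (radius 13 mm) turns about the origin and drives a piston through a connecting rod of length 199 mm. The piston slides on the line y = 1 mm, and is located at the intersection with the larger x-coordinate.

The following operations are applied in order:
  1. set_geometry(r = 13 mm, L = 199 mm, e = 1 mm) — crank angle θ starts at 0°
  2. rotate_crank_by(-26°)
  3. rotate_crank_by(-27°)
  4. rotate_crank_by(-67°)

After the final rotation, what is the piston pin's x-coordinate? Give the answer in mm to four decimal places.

192.1221

set_geometry: r = 13 mm, L = 199 mm, e = 1 mm; θ ← 0°
rotate_crank_by(-26°): θ ← 0° -26° = -26°
rotate_crank_by(-27°): θ ← -26° -27° = -53°
rotate_crank_by(-67°): θ ← -53° -67° = -120°
crank pin P = (r cos θ, r sin θ) = (-6.500000, -11.258330)
h = r sin θ − e = -11.258330 − 1 = -12.258330
x = r cos θ + √(L² − h²) = -6.500000 + √(39601.0 − 150.2667) = -6.500000 + 198.622087 = 192.122087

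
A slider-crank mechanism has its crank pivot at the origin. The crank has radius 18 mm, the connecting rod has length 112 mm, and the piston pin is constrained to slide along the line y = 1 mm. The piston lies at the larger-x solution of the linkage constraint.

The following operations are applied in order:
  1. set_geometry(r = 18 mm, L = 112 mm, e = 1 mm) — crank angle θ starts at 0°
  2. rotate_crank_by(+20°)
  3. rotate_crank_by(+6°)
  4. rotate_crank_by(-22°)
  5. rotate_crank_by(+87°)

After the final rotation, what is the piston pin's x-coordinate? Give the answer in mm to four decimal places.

110.3886

set_geometry: r = 18 mm, L = 112 mm, e = 1 mm; θ ← 0°
rotate_crank_by(+20°): θ ← 0° +20° = 20°
rotate_crank_by(+6°): θ ← 20° +6° = 26°
rotate_crank_by(-22°): θ ← 26° -22° = 4°
rotate_crank_by(+87°): θ ← 4° +87° = 91°
crank pin P = (r cos θ, r sin θ) = (-0.314143, 17.997259)
h = r sin θ − e = 17.997259 − 1 = 16.997259
x = r cos θ + √(L² − h²) = -0.314143 + √(12544.0 − 288.9068) = -0.314143 + 110.702724 = 110.388581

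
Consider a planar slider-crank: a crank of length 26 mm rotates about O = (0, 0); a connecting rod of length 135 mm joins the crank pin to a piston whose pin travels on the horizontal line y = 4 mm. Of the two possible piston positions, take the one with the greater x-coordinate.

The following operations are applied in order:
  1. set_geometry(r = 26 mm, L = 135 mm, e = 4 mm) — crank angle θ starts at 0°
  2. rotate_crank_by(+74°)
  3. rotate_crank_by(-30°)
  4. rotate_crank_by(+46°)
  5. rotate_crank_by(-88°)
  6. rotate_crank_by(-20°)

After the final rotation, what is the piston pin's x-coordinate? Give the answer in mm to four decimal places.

set_geometry: r = 26 mm, L = 135 mm, e = 4 mm; θ ← 0°
rotate_crank_by(+74°): θ ← 0° +74° = 74°
rotate_crank_by(-30°): θ ← 74° -30° = 44°
rotate_crank_by(+46°): θ ← 44° +46° = 90°
rotate_crank_by(-88°): θ ← 90° -88° = 2°
rotate_crank_by(-20°): θ ← 2° -20° = -18°
crank pin P = (r cos θ, r sin θ) = (24.727469, -8.034442)
h = r sin θ − e = -8.034442 − 4 = -12.034442
x = r cos θ + √(L² − h²) = 24.727469 + √(18225.0 − 144.8278) = 24.727469 + 134.462531 = 159.190000

159.1900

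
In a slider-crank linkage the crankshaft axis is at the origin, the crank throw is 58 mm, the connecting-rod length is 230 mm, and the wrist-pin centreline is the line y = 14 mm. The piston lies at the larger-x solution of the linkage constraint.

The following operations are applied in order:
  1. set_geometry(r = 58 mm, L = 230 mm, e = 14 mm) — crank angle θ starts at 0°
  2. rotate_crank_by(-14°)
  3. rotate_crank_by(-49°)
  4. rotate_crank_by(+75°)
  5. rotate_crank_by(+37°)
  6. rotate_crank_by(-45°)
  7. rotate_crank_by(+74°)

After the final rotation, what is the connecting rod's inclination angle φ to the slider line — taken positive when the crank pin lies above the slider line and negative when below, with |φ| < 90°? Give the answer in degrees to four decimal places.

10.7074

set_geometry: r = 58 mm, L = 230 mm, e = 14 mm; θ ← 0°
rotate_crank_by(-14°): θ ← 0° -14° = -14°
rotate_crank_by(-49°): θ ← -14° -49° = -63°
rotate_crank_by(+75°): θ ← -63° +75° = 12°
rotate_crank_by(+37°): θ ← 12° +37° = 49°
rotate_crank_by(-45°): θ ← 49° -45° = 4°
rotate_crank_by(+74°): θ ← 4° +74° = 78°
crank pin P = (r cos θ, r sin θ) = (12.058878, 56.732561)
h = r sin θ − e = 56.732561 − 14 = 42.732561
sin φ = h / L = 42.732561 / 230 = 0.18579374
φ = arcsin(0.18579374) = 10.707413°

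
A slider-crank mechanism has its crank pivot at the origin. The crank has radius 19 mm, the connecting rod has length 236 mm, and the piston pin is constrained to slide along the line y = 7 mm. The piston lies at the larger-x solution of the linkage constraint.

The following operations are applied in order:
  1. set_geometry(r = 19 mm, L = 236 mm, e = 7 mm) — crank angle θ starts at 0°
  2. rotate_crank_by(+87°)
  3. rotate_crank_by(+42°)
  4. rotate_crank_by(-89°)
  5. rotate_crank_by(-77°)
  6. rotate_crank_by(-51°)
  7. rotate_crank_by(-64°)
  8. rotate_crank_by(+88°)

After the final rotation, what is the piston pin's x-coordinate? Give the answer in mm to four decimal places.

243.0976

set_geometry: r = 19 mm, L = 236 mm, e = 7 mm; θ ← 0°
rotate_crank_by(+87°): θ ← 0° +87° = 87°
rotate_crank_by(+42°): θ ← 87° +42° = 129°
rotate_crank_by(-89°): θ ← 129° -89° = 40°
rotate_crank_by(-77°): θ ← 40° -77° = -37°
rotate_crank_by(-51°): θ ← -37° -51° = -88°
rotate_crank_by(-64°): θ ← -88° -64° = -152°
rotate_crank_by(+88°): θ ← -152° +88° = -64°
crank pin P = (r cos θ, r sin θ) = (8.329052, -17.077087)
h = r sin θ − e = -17.077087 − 7 = -24.077087
x = r cos θ + √(L² − h²) = 8.329052 + √(55696.0 − 579.7061) = 8.329052 + 234.768596 = 243.097648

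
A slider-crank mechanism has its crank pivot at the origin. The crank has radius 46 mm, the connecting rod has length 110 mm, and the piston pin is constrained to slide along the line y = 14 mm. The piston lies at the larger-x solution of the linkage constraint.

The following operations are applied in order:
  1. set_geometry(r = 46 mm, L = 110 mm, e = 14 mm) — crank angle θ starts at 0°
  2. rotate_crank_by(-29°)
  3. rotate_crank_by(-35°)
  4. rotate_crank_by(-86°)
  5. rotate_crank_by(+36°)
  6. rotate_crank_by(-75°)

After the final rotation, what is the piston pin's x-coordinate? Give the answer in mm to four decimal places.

set_geometry: r = 46 mm, L = 110 mm, e = 14 mm; θ ← 0°
rotate_crank_by(-29°): θ ← 0° -29° = -29°
rotate_crank_by(-35°): θ ← -29° -35° = -64°
rotate_crank_by(-86°): θ ← -64° -86° = -150°
rotate_crank_by(+36°): θ ← -150° +36° = -114°
rotate_crank_by(-75°): θ ← -114° -75° = -189°
crank pin P = (r cos θ, r sin θ) = (-45.433664, 7.195985)
h = r sin θ − e = 7.195985 − 14 = -6.804015
x = r cos θ + √(L² − h²) = -45.433664 + √(12100.0 − 46.2946) = -45.433664 + 109.789368 = 64.355705

64.3557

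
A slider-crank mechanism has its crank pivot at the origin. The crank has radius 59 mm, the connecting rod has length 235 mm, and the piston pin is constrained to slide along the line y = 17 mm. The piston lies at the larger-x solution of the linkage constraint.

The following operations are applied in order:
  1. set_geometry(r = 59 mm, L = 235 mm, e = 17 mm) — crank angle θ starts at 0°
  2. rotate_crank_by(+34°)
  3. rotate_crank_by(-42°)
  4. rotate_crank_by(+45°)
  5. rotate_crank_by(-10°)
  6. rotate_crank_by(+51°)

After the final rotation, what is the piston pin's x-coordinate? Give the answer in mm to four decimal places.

set_geometry: r = 59 mm, L = 235 mm, e = 17 mm; θ ← 0°
rotate_crank_by(+34°): θ ← 0° +34° = 34°
rotate_crank_by(-42°): θ ← 34° -42° = -8°
rotate_crank_by(+45°): θ ← -8° +45° = 37°
rotate_crank_by(-10°): θ ← 37° -10° = 27°
rotate_crank_by(+51°): θ ← 27° +51° = 78°
crank pin P = (r cos θ, r sin θ) = (12.266790, 57.710708)
h = r sin θ − e = 57.710708 − 17 = 40.710708
x = r cos θ + √(L² − h²) = 12.266790 + √(55225.0 − 1657.3618) = 12.266790 + 231.446837 = 243.713626

243.7136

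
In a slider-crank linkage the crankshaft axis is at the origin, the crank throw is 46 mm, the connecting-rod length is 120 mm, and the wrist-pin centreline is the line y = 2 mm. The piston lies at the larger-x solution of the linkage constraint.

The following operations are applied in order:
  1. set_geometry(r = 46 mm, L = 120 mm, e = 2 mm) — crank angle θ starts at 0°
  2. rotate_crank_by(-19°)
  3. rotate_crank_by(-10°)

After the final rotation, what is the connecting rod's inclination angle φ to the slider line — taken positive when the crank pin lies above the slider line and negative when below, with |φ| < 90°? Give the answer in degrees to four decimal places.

-11.6838

set_geometry: r = 46 mm, L = 120 mm, e = 2 mm; θ ← 0°
rotate_crank_by(-19°): θ ← 0° -19° = -19°
rotate_crank_by(-10°): θ ← -19° -10° = -29°
crank pin P = (r cos θ, r sin θ) = (40.232507, -22.301243)
h = r sin θ − e = -22.301243 − 2 = -24.301243
sin φ = h / L = -24.301243 / 120 = -0.20251035
φ = arcsin(-0.20251035) = -11.683796°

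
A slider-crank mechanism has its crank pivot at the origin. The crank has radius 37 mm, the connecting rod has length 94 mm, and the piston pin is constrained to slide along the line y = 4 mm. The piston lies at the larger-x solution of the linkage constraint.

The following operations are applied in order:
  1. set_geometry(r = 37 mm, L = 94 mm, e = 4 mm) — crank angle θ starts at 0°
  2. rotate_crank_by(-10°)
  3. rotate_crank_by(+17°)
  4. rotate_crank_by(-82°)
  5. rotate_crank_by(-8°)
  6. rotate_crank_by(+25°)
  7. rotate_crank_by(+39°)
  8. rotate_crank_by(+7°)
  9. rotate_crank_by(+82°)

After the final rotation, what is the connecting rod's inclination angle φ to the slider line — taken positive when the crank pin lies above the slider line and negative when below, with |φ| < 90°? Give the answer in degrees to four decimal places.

19.1065

set_geometry: r = 37 mm, L = 94 mm, e = 4 mm; θ ← 0°
rotate_crank_by(-10°): θ ← 0° -10° = -10°
rotate_crank_by(+17°): θ ← -10° +17° = 7°
rotate_crank_by(-82°): θ ← 7° -82° = -75°
rotate_crank_by(-8°): θ ← -75° -8° = -83°
rotate_crank_by(+25°): θ ← -83° +25° = -58°
rotate_crank_by(+39°): θ ← -58° +39° = -19°
rotate_crank_by(+7°): θ ← -19° +7° = -12°
rotate_crank_by(+82°): θ ← -12° +82° = 70°
crank pin P = (r cos θ, r sin θ) = (12.654745, 34.768627)
h = r sin θ − e = 34.768627 − 4 = 30.768627
sin φ = h / L = 30.768627 / 94 = 0.32732582
φ = arcsin(0.32732582) = 19.106544°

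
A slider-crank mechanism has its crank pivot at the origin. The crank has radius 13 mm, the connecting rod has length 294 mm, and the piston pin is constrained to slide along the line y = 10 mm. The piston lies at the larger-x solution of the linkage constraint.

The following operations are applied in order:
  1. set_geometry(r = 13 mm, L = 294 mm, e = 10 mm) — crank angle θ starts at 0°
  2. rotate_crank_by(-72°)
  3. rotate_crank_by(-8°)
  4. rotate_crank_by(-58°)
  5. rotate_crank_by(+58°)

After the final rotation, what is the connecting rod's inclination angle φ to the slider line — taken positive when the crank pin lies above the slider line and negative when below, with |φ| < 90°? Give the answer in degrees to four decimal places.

-4.4483

set_geometry: r = 13 mm, L = 294 mm, e = 10 mm; θ ← 0°
rotate_crank_by(-72°): θ ← 0° -72° = -72°
rotate_crank_by(-8°): θ ← -72° -8° = -80°
rotate_crank_by(-58°): θ ← -80° -58° = -138°
rotate_crank_by(+58°): θ ← -138° +58° = -80°
crank pin P = (r cos θ, r sin θ) = (2.257426, -12.802501)
h = r sin θ − e = -12.802501 − 10 = -22.802501
sin φ = h / L = -22.802501 / 294 = -0.07755953
φ = arcsin(-0.07755953) = -4.448301°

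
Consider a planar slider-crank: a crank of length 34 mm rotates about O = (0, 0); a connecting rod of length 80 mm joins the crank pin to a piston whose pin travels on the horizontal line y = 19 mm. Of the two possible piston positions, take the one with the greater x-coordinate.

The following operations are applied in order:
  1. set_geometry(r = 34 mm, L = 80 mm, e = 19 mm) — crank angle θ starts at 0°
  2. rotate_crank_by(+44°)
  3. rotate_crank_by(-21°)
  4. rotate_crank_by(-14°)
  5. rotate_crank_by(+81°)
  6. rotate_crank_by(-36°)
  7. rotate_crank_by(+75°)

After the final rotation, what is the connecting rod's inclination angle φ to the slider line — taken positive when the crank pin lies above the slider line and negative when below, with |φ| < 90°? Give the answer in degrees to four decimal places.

set_geometry: r = 34 mm, L = 80 mm, e = 19 mm; θ ← 0°
rotate_crank_by(+44°): θ ← 0° +44° = 44°
rotate_crank_by(-21°): θ ← 44° -21° = 23°
rotate_crank_by(-14°): θ ← 23° -14° = 9°
rotate_crank_by(+81°): θ ← 9° +81° = 90°
rotate_crank_by(-36°): θ ← 90° -36° = 54°
rotate_crank_by(+75°): θ ← 54° +75° = 129°
crank pin P = (r cos θ, r sin θ) = (-21.396893, 26.422963)
h = r sin θ − e = 26.422963 − 19 = 7.422963
sin φ = h / L = 7.422963 / 80 = 0.09278703
φ = arcsin(0.09278703) = 5.323964°

5.3240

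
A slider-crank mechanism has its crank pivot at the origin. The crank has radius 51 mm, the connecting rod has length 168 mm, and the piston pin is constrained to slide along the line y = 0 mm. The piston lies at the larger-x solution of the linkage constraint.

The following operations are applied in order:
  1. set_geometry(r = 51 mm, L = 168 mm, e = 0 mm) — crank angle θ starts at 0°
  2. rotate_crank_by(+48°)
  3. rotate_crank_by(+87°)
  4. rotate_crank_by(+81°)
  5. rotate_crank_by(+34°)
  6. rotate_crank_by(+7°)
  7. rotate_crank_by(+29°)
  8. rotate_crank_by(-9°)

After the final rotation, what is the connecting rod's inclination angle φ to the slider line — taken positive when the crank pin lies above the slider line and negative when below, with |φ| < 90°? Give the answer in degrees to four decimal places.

-17.5362

set_geometry: r = 51 mm, L = 168 mm, e = 0 mm; θ ← 0°
rotate_crank_by(+48°): θ ← 0° +48° = 48°
rotate_crank_by(+87°): θ ← 48° +87° = 135°
rotate_crank_by(+81°): θ ← 135° +81° = 216°
rotate_crank_by(+34°): θ ← 216° +34° = 250°
rotate_crank_by(+7°): θ ← 250° +7° = 257°
rotate_crank_by(+29°): θ ← 257° +29° = 286°
rotate_crank_by(-9°): θ ← 286° -9° = 277°
crank pin P = (r cos θ, r sin θ) = (6.215337, -50.619854)
h = r sin θ − e = -50.619854 − 0 = -50.619854
sin φ = h / L = -50.619854 / 168 = -0.30130865
φ = arcsin(-0.30130865) = -17.536221°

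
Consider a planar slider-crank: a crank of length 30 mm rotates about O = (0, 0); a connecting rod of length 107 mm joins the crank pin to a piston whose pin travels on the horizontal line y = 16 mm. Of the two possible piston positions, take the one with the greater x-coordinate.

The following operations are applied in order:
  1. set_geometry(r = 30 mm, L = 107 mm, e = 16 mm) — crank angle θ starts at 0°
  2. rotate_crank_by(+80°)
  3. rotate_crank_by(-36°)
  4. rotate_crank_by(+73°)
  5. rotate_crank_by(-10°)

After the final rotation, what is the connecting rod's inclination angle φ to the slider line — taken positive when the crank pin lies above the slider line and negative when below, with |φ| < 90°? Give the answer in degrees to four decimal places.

set_geometry: r = 30 mm, L = 107 mm, e = 16 mm; θ ← 0°
rotate_crank_by(+80°): θ ← 0° +80° = 80°
rotate_crank_by(-36°): θ ← 80° -36° = 44°
rotate_crank_by(+73°): θ ← 44° +73° = 117°
rotate_crank_by(-10°): θ ← 117° -10° = 107°
crank pin P = (r cos θ, r sin θ) = (-8.771151, 28.689143)
h = r sin θ − e = 28.689143 − 16 = 12.689143
sin φ = h / L = 12.689143 / 107 = 0.11859012
φ = arcsin(0.11859012) = 6.810741°

6.8107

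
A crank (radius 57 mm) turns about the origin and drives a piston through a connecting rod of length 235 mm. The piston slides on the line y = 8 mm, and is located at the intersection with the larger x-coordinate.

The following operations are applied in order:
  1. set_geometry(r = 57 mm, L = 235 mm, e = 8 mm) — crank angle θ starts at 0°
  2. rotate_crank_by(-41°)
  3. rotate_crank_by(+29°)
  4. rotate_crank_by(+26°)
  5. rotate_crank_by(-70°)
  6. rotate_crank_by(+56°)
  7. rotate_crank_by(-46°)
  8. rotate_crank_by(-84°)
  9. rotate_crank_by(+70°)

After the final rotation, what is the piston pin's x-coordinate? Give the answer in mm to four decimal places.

256.3913

set_geometry: r = 57 mm, L = 235 mm, e = 8 mm; θ ← 0°
rotate_crank_by(-41°): θ ← 0° -41° = -41°
rotate_crank_by(+29°): θ ← -41° +29° = -12°
rotate_crank_by(+26°): θ ← -12° +26° = 14°
rotate_crank_by(-70°): θ ← 14° -70° = -56°
rotate_crank_by(+56°): θ ← -56° +56° = 0°
rotate_crank_by(-46°): θ ← 0° -46° = -46°
rotate_crank_by(-84°): θ ← -46° -84° = -130°
rotate_crank_by(+70°): θ ← -130° +70° = -60°
crank pin P = (r cos θ, r sin θ) = (28.500000, -49.363448)
h = r sin θ − e = -49.363448 − 8 = -57.363448
x = r cos θ + √(L² − h²) = 28.500000 + √(55225.0 − 3290.5652) = 28.500000 + 227.891279 = 256.391279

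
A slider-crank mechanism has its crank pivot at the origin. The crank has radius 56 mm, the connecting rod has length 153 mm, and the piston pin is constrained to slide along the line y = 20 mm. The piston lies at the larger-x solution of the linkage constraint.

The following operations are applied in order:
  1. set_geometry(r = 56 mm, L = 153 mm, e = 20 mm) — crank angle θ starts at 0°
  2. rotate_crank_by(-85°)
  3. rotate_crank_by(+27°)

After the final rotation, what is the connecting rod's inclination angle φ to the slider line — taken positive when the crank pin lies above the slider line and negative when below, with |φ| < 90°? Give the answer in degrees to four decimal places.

-26.1751

set_geometry: r = 56 mm, L = 153 mm, e = 20 mm; θ ← 0°
rotate_crank_by(-85°): θ ← 0° -85° = -85°
rotate_crank_by(+27°): θ ← -85° +27° = -58°
crank pin P = (r cos θ, r sin θ) = (29.675479, -47.490693)
h = r sin θ − e = -47.490693 − 20 = -67.490693
sin φ = h / L = -67.490693 / 153 = -0.44111564
φ = arcsin(-0.44111564) = -26.175085°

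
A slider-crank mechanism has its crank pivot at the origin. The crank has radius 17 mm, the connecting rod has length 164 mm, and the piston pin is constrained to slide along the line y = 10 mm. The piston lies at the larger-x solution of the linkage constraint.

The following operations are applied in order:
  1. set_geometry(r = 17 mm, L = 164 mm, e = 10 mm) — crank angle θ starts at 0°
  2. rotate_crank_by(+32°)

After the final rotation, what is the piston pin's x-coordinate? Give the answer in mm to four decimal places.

178.4138

set_geometry: r = 17 mm, L = 164 mm, e = 10 mm; θ ← 0°
rotate_crank_by(+32°): θ ← 0° +32° = 32°
crank pin P = (r cos θ, r sin θ) = (14.416818, 9.008627)
h = r sin θ − e = 9.008627 − 10 = -0.991373
x = r cos θ + √(L² − h²) = 14.416818 + √(26896.0 − 0.9828) = 14.416818 + 163.997004 = 178.413821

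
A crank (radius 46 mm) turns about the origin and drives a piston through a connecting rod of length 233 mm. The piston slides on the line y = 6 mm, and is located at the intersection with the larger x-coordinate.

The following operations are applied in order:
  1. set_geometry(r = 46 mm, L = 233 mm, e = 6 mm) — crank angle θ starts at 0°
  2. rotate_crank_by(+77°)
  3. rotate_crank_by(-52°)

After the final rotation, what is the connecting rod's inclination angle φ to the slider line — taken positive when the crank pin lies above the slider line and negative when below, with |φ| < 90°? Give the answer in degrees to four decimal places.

3.3069

set_geometry: r = 46 mm, L = 233 mm, e = 6 mm; θ ← 0°
rotate_crank_by(+77°): θ ← 0° +77° = 77°
rotate_crank_by(-52°): θ ← 77° -52° = 25°
crank pin P = (r cos θ, r sin θ) = (41.690158, 19.440440)
h = r sin θ − e = 19.440440 − 6 = 13.440440
sin φ = h / L = 13.440440 / 233 = 0.05768429
φ = arcsin(0.05768429) = 3.306902°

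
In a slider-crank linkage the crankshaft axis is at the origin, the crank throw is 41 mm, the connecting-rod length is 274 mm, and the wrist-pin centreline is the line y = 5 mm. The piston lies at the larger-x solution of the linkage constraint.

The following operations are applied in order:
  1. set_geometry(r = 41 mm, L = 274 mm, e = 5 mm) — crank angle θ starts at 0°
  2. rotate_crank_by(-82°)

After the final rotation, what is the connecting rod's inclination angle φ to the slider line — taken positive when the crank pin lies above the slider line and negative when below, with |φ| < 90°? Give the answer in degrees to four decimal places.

set_geometry: r = 41 mm, L = 274 mm, e = 5 mm; θ ← 0°
rotate_crank_by(-82°): θ ← 0° -82° = -82°
crank pin P = (r cos θ, r sin θ) = (5.706097, -40.600991)
h = r sin θ − e = -40.600991 − 5 = -45.600991
sin φ = h / L = -45.600991 / 274 = -0.16642697
φ = arcsin(-0.16642697) = -9.580140°

-9.5801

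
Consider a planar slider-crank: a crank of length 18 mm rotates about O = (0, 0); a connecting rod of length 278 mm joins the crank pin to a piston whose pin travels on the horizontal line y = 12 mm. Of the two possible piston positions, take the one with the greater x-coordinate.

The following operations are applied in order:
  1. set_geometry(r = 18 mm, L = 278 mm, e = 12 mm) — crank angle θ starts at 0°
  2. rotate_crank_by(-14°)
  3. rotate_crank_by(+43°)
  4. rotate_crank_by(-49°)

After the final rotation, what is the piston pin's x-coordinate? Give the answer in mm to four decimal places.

set_geometry: r = 18 mm, L = 278 mm, e = 12 mm; θ ← 0°
rotate_crank_by(-14°): θ ← 0° -14° = -14°
rotate_crank_by(+43°): θ ← -14° +43° = 29°
rotate_crank_by(-49°): θ ← 29° -49° = -20°
crank pin P = (r cos θ, r sin θ) = (16.914467, -6.156363)
h = r sin θ − e = -6.156363 − 12 = -18.156363
x = r cos θ + √(L² − h²) = 16.914467 + √(77284.0 − 329.6535) = 16.914467 + 277.406464 = 294.320932

294.3209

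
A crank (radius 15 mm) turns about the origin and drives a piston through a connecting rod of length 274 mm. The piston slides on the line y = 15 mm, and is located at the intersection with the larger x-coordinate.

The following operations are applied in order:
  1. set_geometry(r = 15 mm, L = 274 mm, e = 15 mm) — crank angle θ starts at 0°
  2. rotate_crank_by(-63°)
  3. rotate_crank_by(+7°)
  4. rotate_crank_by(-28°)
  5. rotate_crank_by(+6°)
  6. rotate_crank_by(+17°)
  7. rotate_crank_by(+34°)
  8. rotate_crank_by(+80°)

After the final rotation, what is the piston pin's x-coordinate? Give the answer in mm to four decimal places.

set_geometry: r = 15 mm, L = 274 mm, e = 15 mm; θ ← 0°
rotate_crank_by(-63°): θ ← 0° -63° = -63°
rotate_crank_by(+7°): θ ← -63° +7° = -56°
rotate_crank_by(-28°): θ ← -56° -28° = -84°
rotate_crank_by(+6°): θ ← -84° +6° = -78°
rotate_crank_by(+17°): θ ← -78° +17° = -61°
rotate_crank_by(+34°): θ ← -61° +34° = -27°
rotate_crank_by(+80°): θ ← -27° +80° = 53°
crank pin P = (r cos θ, r sin θ) = (9.027225, 11.979533)
h = r sin θ − e = 11.979533 − 15 = -3.020467
x = r cos θ + √(L² − h²) = 9.027225 + √(75076.0 − 9.1232) = 9.027225 + 273.983351 = 283.010577

283.0106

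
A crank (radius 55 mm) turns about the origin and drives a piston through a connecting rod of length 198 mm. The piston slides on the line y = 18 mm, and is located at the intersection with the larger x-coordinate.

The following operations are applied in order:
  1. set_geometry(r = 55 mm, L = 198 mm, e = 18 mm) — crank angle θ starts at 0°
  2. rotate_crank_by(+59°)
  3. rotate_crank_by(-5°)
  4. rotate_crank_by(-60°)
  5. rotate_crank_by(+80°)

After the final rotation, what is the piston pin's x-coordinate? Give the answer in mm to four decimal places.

210.0655

set_geometry: r = 55 mm, L = 198 mm, e = 18 mm; θ ← 0°
rotate_crank_by(+59°): θ ← 0° +59° = 59°
rotate_crank_by(-5°): θ ← 59° -5° = 54°
rotate_crank_by(-60°): θ ← 54° -60° = -6°
rotate_crank_by(+80°): θ ← -6° +80° = 74°
crank pin P = (r cos θ, r sin θ) = (15.160055, 52.869393)
h = r sin θ − e = 52.869393 − 18 = 34.869393
x = r cos θ + √(L² − h²) = 15.160055 + √(39204.0 − 1215.8746) = 15.160055 + 194.905427 = 210.065481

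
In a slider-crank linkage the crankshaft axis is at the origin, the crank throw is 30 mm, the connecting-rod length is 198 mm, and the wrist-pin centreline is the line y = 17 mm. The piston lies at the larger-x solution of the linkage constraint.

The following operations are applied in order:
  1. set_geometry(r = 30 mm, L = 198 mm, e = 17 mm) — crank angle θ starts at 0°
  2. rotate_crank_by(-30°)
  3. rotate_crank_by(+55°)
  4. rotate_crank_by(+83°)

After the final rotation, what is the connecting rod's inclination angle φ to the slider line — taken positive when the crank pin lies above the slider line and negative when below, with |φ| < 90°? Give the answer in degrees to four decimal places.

3.3388

set_geometry: r = 30 mm, L = 198 mm, e = 17 mm; θ ← 0°
rotate_crank_by(-30°): θ ← 0° -30° = -30°
rotate_crank_by(+55°): θ ← -30° +55° = 25°
rotate_crank_by(+83°): θ ← 25° +83° = 108°
crank pin P = (r cos θ, r sin θ) = (-9.270510, 28.531695)
h = r sin θ − e = 28.531695 − 17 = 11.531695
sin φ = h / L = 11.531695 / 198 = 0.05824089
φ = arcsin(0.05824089) = 3.338846°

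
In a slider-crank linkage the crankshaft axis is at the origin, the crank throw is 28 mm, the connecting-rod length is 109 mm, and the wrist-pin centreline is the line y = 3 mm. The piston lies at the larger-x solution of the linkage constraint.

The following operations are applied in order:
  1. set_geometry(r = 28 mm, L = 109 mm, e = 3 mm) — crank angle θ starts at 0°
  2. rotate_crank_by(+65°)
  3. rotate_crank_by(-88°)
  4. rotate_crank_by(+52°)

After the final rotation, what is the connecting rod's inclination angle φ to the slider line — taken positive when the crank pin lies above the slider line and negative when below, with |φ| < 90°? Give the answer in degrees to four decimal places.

set_geometry: r = 28 mm, L = 109 mm, e = 3 mm; θ ← 0°
rotate_crank_by(+65°): θ ← 0° +65° = 65°
rotate_crank_by(-88°): θ ← 65° -88° = -23°
rotate_crank_by(+52°): θ ← -23° +52° = 29°
crank pin P = (r cos θ, r sin θ) = (24.489352, 13.574669)
h = r sin θ − e = 13.574669 − 3 = 10.574669
sin φ = h / L = 10.574669 / 109 = 0.09701532
φ = arcsin(0.09701532) = 5.567325°

5.5673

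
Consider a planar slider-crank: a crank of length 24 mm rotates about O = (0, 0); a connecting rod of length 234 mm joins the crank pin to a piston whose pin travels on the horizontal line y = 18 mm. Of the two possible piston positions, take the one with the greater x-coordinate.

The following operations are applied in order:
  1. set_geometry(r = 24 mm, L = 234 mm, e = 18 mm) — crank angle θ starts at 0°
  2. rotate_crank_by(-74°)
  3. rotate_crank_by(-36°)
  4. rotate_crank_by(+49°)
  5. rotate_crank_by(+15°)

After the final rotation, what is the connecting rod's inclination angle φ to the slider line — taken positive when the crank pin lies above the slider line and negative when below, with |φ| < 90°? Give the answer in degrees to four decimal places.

-8.6676

set_geometry: r = 24 mm, L = 234 mm, e = 18 mm; θ ← 0°
rotate_crank_by(-74°): θ ← 0° -74° = -74°
rotate_crank_by(-36°): θ ← -74° -36° = -110°
rotate_crank_by(+49°): θ ← -110° +49° = -61°
rotate_crank_by(+15°): θ ← -61° +15° = -46°
crank pin P = (r cos θ, r sin θ) = (16.671801, -17.264155)
h = r sin θ − e = -17.264155 − 18 = -35.264155
sin φ = h / L = -35.264155 / 234 = -0.15070152
φ = arcsin(-0.15070152) = -8.667583°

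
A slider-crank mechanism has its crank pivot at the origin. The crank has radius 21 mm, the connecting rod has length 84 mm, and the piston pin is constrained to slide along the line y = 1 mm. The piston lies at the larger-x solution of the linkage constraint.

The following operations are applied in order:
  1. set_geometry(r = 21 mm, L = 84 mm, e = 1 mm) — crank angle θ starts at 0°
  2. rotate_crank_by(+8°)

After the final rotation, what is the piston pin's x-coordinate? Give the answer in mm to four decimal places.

104.7736

set_geometry: r = 21 mm, L = 84 mm, e = 1 mm; θ ← 0°
rotate_crank_by(+8°): θ ← 0° +8° = 8°
crank pin P = (r cos θ, r sin θ) = (20.795629, 2.922635)
h = r sin θ − e = 2.922635 − 1 = 1.922635
x = r cos θ + √(L² − h²) = 20.795629 + √(7056.0 − 3.6965) = 20.795629 + 83.977994 = 104.773623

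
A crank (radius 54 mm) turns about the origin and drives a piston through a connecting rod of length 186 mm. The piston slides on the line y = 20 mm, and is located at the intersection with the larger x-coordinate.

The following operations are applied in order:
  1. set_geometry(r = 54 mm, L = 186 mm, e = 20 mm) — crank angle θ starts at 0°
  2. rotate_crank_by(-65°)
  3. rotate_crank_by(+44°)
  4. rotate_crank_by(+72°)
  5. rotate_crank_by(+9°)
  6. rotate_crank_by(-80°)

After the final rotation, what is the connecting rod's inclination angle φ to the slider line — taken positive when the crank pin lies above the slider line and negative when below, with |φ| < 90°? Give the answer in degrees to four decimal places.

set_geometry: r = 54 mm, L = 186 mm, e = 20 mm; θ ← 0°
rotate_crank_by(-65°): θ ← 0° -65° = -65°
rotate_crank_by(+44°): θ ← -65° +44° = -21°
rotate_crank_by(+72°): θ ← -21° +72° = 51°
rotate_crank_by(+9°): θ ← 51° +9° = 60°
rotate_crank_by(-80°): θ ← 60° -80° = -20°
crank pin P = (r cos θ, r sin θ) = (50.743402, -18.469088)
h = r sin θ − e = -18.469088 − 20 = -38.469088
sin φ = h / L = -38.469088 / 186 = -0.20682305
φ = arcsin(-0.20682305) = -11.936240°

-11.9362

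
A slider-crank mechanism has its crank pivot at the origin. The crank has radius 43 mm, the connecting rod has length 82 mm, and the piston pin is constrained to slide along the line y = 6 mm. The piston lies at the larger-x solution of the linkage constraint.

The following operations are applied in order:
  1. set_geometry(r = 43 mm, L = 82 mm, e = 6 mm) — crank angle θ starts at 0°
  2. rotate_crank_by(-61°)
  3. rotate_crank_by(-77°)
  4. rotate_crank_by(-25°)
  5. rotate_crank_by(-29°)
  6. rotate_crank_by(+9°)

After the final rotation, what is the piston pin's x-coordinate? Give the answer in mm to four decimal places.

set_geometry: r = 43 mm, L = 82 mm, e = 6 mm; θ ← 0°
rotate_crank_by(-61°): θ ← 0° -61° = -61°
rotate_crank_by(-77°): θ ← -61° -77° = -138°
rotate_crank_by(-25°): θ ← -138° -25° = -163°
rotate_crank_by(-29°): θ ← -163° -29° = -192°
rotate_crank_by(+9°): θ ← -192° +9° = -183°
crank pin P = (r cos θ, r sin θ) = (-42.941070, 2.250446)
h = r sin θ − e = 2.250446 − 6 = -3.749554
x = r cos θ + √(L² − h²) = -42.941070 + √(6724.0 − 14.0592) = -42.941070 + 81.914229 = 38.973159

38.9732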